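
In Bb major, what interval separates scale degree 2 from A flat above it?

minor sixth

Scale degree 2 of Bb major is C.
C up to Ab: letters C→A make it a sixth; 8 semitones makes it minor.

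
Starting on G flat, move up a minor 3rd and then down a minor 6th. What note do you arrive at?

Db

A minor third up from Gb is Bbb (letter B, 3 semitones up).
A minor sixth down from Bbb is Db (letter D, 8 semitones down).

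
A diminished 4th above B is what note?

A fourth above B lands on the letter E.
A diminished fourth spans 4 semitones, so B moves to pitch class 3. On the letter E that is Eb.

Eb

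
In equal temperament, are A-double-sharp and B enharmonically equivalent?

A## is pitch class 11; B is pitch class 11.
All spellings map to pitch class 11, so they are enharmonically equivalent.

Yes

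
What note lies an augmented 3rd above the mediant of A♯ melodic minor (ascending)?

E##

The mediant of A# melodic minor (ascending) is C#.
An augmented third (5 semitones) above C# lands on the letter E, giving E##.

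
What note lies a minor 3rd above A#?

C#

A up a major third is C#, so the target letter is C.
From A#, a minor third is 3 semitones up: C#.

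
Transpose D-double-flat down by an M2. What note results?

Cbb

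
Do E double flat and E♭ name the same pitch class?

No

Two spellings are enharmonically equivalent only if they share a pitch class.
Here Ebb → 2, Eb → 3; 2 ≠ 3, so they are not.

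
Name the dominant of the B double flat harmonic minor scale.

Degree 5 takes the letter 4 steps above B, which is F.
In harmonic minor, degree 5 sits 7 semitones above the tonic. Bbb + 7 semitones is pitch class 4, spelled on F as Fb.

Fb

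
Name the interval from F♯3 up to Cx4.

augmented fifth

Counting letters F–G–A–B–C gives a fifth.
F#→C## = 8 semitones, 1 wider than the perfect fifth (7), so augmented.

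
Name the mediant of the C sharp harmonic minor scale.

E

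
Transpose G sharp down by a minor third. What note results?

G down a major third is Eb, so the target letter is E.
From G#, a minor third is 3 semitones down: E#.

E#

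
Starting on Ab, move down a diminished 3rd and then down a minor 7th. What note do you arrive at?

G#

A diminished third down from Ab is F# (letter F, 2 semitones down).
A minor seventh down from F# is G# (letter G, 10 semitones down).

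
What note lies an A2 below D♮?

Cb

A second below D lands on the letter C.
An augmented second spans 3 semitones, so D moves to pitch class 11. On the letter C that is Cb.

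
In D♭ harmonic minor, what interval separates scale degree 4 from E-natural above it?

augmented sixth

Scale degree 4 of Db harmonic minor is Gb.
Gb up to E: letters G→E make it a sixth; 10 semitones makes it augmented.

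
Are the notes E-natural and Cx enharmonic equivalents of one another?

No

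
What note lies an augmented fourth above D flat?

A fourth above D lands on the letter G.
An augmented fourth spans 6 semitones, so Db moves to pitch class 7. On the letter G that is G.

G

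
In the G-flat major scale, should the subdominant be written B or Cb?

Cb

Each scale degree takes a distinct letter name. Degree 4 of a scale on G must use the letter C.
Cb and B are enharmonically the same pitch, but only Cb uses the letter C, so it is the correct spelling here.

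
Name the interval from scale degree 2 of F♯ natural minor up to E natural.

minor sixth

Scale degree 2 of F# natural minor is G#.
G# up to E: letters G→E make it a sixth; 8 semitones makes it minor.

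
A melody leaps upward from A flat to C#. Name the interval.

Counting letters A–B–C gives a third.
Ab→C# = 5 semitones, 1 wider than the major third (4), so augmented.

augmented third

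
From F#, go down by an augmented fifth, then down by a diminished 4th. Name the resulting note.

F#

An augmented fifth down from F# is Bb (letter B, 8 semitones down).
A diminished fourth down from Bb is F# (letter F, 4 semitones down).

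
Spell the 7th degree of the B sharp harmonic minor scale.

A##

The B# harmonic minor scale runs B# C## D# E# F## G# A##.
Degree 7 is A##.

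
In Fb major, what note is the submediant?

The Fb major scale runs Fb Gb Ab Bbb Cb Db Eb.
Degree 6 is Db.

Db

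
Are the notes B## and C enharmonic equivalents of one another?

No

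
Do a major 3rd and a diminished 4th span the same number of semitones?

A major third spans 4 semitones; a diminished fourth spans 4.
They are enharmonically equivalent.

Yes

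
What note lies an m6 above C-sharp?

A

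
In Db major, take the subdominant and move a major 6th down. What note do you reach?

The subdominant of Db major is Gb.
A major sixth (9 semitones) below Gb lands on the letter B, giving Bbb.

Bbb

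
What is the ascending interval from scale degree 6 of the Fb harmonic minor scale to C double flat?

minor seventh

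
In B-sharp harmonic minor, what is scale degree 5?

Degree 5 takes the letter 4 steps above B, which is F.
In harmonic minor, degree 5 sits 7 semitones above the tonic. B# + 7 semitones is pitch class 7, spelled on F as F##.

F##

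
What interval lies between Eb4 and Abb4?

The letter names run E→A, a span of 3 letter steps, so the interval is some kind of fourth.
Eb to Abb is 4 semitones. A perfect fourth is 5, so 4 makes it diminished.

diminished fourth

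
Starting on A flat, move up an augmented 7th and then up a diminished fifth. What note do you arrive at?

An augmented seventh up from Ab is G# (letter G, 12 semitones up).
A diminished fifth up from G# is D (letter D, 6 semitones up).

D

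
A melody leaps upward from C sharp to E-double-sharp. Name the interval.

Counting letters C–D–E gives a third.
C#→E## = 5 semitones, 1 wider than the major third (4), so augmented.

augmented third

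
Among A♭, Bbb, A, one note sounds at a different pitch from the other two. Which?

Ab

In 12-tone equal temperament, enharmonic equivalents share a pitch class. Ab is pitch class 8; Bbb is pitch class 9; A is pitch class 9.
Bbb and A share pitch class 9, while Ab is pitch class 8.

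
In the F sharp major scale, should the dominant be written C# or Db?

C#

Each scale degree takes a distinct letter name. Degree 5 of a scale on F must use the letter C.
C# and Db are enharmonically the same pitch, but only C# uses the letter C, so it is the correct spelling here.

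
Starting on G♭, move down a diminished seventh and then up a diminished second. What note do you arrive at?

Bbb

A diminished seventh down from Gb is A (letter A, 9 semitones down).
A diminished second up from A is Bbb (letter B, 0 semitones up).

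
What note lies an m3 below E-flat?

E down a major third is C, so the target letter is C.
From Eb, a minor third is 3 semitones down: C.

C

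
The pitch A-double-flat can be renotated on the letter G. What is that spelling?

G

Abb is pitch class 7. The letter G alone is pitch class 7.
Pitch class 7 on G needs no accidental: G.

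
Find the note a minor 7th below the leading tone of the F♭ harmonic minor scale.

F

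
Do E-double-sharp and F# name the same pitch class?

Yes

E## is pitch class 6; F# is pitch class 6.
All spellings map to pitch class 6, so they are enharmonically equivalent.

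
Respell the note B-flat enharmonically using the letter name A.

Plain A sits 1 semitone below Bb, so on the letter A the same pitch needs a sharp: A#.

A#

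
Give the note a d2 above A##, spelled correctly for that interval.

B

A second above A lands on the letter B.
A diminished second spans 0 semitones, so A## moves to pitch class 11. On the letter B that is B.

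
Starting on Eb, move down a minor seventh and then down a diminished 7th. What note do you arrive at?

G#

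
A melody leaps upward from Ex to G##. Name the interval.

Counting letters E–F–G gives a third.
E##→G## = 3 semitones, 1 narrower than the major third (4), so minor.

minor third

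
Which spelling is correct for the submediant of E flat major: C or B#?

C

Each scale degree takes a distinct letter name. Degree 6 of a scale on E must use the letter C.
C and B# are enharmonically the same pitch, but only C uses the letter C, so it is the correct spelling here.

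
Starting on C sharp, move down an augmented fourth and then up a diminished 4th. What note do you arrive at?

An augmented fourth down from C# is G (letter G, 6 semitones down).
A diminished fourth up from G is Cb (letter C, 4 semitones up).

Cb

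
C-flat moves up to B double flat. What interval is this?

Counting letters C–D–E–F–G–A–B gives a seventh.
Cb→Bbb = 10 semitones, 1 narrower than the major seventh (11), so minor.

minor seventh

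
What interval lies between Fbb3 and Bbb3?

augmented fourth

Counting letters F–G–A–B gives a fourth.
Fbb→Bbb = 6 semitones, 1 wider than the perfect fourth (5), so augmented.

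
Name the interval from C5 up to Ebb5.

Counting letters C–D–E gives a third.
C→Ebb = 2 semitones, 2 narrower than the major third (4), so diminished.

diminished third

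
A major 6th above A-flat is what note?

A sixth above A lands on the letter F.
A major sixth spans 9 semitones, so Ab moves to pitch class 5. On the letter F that is F.

F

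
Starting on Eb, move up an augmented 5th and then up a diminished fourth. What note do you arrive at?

Eb

An augmented fifth up from Eb is B (letter B, 8 semitones up).
A diminished fourth up from B is Eb (letter E, 4 semitones up).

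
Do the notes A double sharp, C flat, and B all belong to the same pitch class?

A## is pitch class 11; Cb is pitch class 11; B is pitch class 11.
All spellings map to pitch class 11, so they are enharmonically equivalent.

Yes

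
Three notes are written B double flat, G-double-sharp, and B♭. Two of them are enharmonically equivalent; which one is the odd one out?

Bb

In 12-tone equal temperament, enharmonic equivalents share a pitch class. Bbb is pitch class 9; G## is pitch class 9; Bb is pitch class 10.
Bbb and G## share pitch class 9, while Bb is pitch class 10.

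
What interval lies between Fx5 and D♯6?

Counting letters F–G–A–B–C–D gives a sixth.
F##→D# = 8 semitones, 1 narrower than the major sixth (9), so minor.

minor sixth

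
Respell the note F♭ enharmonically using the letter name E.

E

Plain E sits at the same pitch as Fb, so on the letter E the same pitch needs a natural: E.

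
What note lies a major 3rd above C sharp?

A third above C lands on the letter E.
A major third spans 4 semitones, so C# moves to pitch class 5. On the letter E that is E#.

E#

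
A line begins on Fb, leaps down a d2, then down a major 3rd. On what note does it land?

A diminished second down from Fb is E (letter E, 0 semitones down).
A major third down from E is C (letter C, 4 semitones down).

C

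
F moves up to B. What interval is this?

augmented fourth

The letter names run F→B, a span of 3 letter steps, so the interval is some kind of fourth.
F to B is 6 semitones. A perfect fourth is 5, so 6 makes it augmented.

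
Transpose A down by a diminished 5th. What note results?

D#

A fifth below A lands on the letter D.
A diminished fifth spans 6 semitones, so A moves to pitch class 3. On the letter D that is D#.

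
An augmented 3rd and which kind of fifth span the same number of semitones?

doubly diminished

An augmented third spans 5 semitones.
A fifth spanning 5 semitones is doubly diminished (the perfect fifth is 7).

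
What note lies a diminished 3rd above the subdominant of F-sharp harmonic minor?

The subdominant of F# harmonic minor is B.
A diminished third (2 semitones) above B lands on the letter D, giving Db.

Db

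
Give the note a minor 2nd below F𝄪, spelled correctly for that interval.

E##

A second below F lands on the letter E.
A minor second spans 1 semitone, so F## moves to pitch class 6. On the letter E that is E##.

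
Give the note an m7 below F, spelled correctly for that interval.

G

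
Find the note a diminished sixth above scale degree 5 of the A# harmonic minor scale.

Scale degree 5 of A# harmonic minor is E#.
A diminished sixth (7 semitones) above E# lands on the letter C, giving C.

C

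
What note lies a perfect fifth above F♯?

C#

A fifth above F lands on the letter C.
A perfect fifth spans 7 semitones, so F# moves to pitch class 1. On the letter C that is C#.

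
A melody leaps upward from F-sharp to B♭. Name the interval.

diminished fourth

The letter names run F→B, a span of 3 letter steps, so the interval is some kind of fourth.
F# to Bb is 4 semitones. A perfect fourth is 5, so 4 makes it diminished.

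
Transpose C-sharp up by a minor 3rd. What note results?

E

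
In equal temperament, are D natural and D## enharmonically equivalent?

D is pitch class 2; D## is pitch class 4.
The pitch classes differ (2 vs. 4), so they are not enharmonic equivalents.

No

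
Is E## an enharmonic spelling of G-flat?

Yes

E## = pitch class 6 and Gb = pitch class 6 — the same pitch class, so they are enharmonic equivalents.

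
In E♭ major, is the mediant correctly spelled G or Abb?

Each scale degree takes a distinct letter name. Degree 3 of a scale on E must use the letter G.
G and Abb are enharmonically the same pitch, but only G uses the letter G, so it is the correct spelling here.

G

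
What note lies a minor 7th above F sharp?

E

A seventh above F lands on the letter E.
A minor seventh spans 10 semitones, so F# moves to pitch class 4. On the letter E that is E.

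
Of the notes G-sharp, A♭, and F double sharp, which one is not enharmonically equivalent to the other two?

F##

In 12-tone equal temperament, enharmonic equivalents share a pitch class. G# is pitch class 8; Ab is pitch class 8; F## is pitch class 7.
G# and Ab share pitch class 8, while F## is pitch class 7.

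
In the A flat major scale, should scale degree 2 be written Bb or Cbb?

Each scale degree takes a distinct letter name. Degree 2 of a scale on A must use the letter B.
Bb and Cbb are enharmonically the same pitch, but only Bb uses the letter B, so it is the correct spelling here.

Bb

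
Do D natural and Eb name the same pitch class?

Two spellings are enharmonically equivalent only if they share a pitch class.
Here D → 2, Eb → 3; 2 ≠ 3, so they are not.

No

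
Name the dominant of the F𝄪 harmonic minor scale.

C##

Degree 5 takes the letter 4 steps above F, which is C.
In harmonic minor, degree 5 sits 7 semitones above the tonic. F## + 7 semitones is pitch class 2, spelled on C as C##.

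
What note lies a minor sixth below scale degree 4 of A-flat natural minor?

F

Scale degree 4 of Ab natural minor is Db.
A minor sixth (8 semitones) below Db lands on the letter F, giving F.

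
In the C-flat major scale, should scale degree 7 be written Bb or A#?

Each scale degree takes a distinct letter name. Degree 7 of a scale on C must use the letter B.
Bb and A# are enharmonically the same pitch, but only Bb uses the letter B, so it is the correct spelling here.

Bb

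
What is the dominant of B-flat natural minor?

F

Degree 5 takes the letter 4 steps above B, which is F.
In natural minor, degree 5 sits 7 semitones above the tonic. Bb + 7 semitones is pitch class 5, spelled on F as F.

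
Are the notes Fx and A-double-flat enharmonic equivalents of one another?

Yes

F## = pitch class 7 and Abb = pitch class 7 — the same pitch class, so they are enharmonic equivalents.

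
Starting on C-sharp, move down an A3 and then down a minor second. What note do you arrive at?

G

An augmented third down from C# is Ab (letter A, 5 semitones down).
A minor second down from Ab is G (letter G, 1 semitone down).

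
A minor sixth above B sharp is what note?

G#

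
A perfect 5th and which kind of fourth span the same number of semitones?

A perfect fifth spans 7 semitones.
A fourth spanning 7 semitones is doubly augmented (the perfect fourth is 5).

doubly augmented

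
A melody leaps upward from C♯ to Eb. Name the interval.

Counting letters C–D–E gives a third.
C#→Eb = 2 semitones, 2 narrower than the major third (4), so diminished.

diminished third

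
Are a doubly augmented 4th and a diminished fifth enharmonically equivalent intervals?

A doubly augmented fourth spans 7 semitones; a diminished fifth spans 6.
The spans differ, so they are not enharmonic equivalents.

No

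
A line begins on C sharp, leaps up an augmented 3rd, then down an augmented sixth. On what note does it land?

G#

An augmented third up from C# is E## (letter E, 5 semitones up).
An augmented sixth down from E## is G# (letter G, 10 semitones down).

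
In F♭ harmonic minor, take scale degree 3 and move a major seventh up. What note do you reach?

Gb

Scale degree 3 of Fb harmonic minor is Abb.
A major seventh (11 semitones) above Abb lands on the letter G, giving Gb.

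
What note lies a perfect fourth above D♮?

D up a perfect fourth is G, so the target letter is G.
From D, a perfect fourth is 5 semitones up: G.

G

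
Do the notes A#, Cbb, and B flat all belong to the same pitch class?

A# is pitch class 10; Cbb is pitch class 10; Bb is pitch class 10.
All spellings map to pitch class 10, so they are enharmonically equivalent.

Yes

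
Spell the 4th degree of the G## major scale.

C##

Degree 4 takes the letter 3 steps above G, which is C.
In major, degree 4 sits 5 semitones above the tonic. G## + 5 semitones is pitch class 2, spelled on C as C##.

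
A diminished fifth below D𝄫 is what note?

A fifth below D lands on the letter G.
A diminished fifth spans 6 semitones, so Dbb moves to pitch class 6. On the letter G that is Gb.

Gb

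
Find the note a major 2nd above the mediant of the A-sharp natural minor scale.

D#

The mediant of A# natural minor is C#.
A major second (2 semitones) above C# lands on the letter D, giving D#.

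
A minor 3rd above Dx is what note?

D up a major third is F#, so the target letter is F.
From D##, a minor third is 3 semitones up: F##.

F##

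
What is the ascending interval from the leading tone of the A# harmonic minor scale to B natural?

diminished third

The leading tone of A# harmonic minor is G##.
G## up to B: letters G→B make it a third; 2 semitones makes it diminished.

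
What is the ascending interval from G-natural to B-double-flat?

The letter names run G→B, a span of 2 letter steps, so the interval is some kind of third.
G to Bbb is 2 semitones. A major third is 4, so 2 makes it diminished.

diminished third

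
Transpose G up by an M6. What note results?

G up a major sixth is E, so the target letter is E.
From G, a major sixth is 9 semitones up: E.

E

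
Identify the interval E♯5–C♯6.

minor sixth

Counting letters E–F–G–A–B–C gives a sixth.
E#→C# = 8 semitones, 1 narrower than the major sixth (9), so minor.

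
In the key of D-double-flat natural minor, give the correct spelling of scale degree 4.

Gbb

Degree 4 takes the letter 3 steps above D, which is G.
In natural minor, degree 4 sits 5 semitones above the tonic. Dbb + 5 semitones is pitch class 5, spelled on G as Gbb.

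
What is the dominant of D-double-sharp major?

A##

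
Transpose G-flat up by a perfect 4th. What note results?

Cb

G up a perfect fourth is C, so the target letter is C.
From Gb, a perfect fourth is 5 semitones up: Cb.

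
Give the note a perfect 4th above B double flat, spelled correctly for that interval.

A fourth above B lands on the letter E.
A perfect fourth spans 5 semitones, so Bbb moves to pitch class 2. On the letter E that is Ebb.

Ebb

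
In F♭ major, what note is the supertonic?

Gb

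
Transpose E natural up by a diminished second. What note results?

A second above E lands on the letter F.
A diminished second spans 0 semitones, so E moves to pitch class 4. On the letter F that is Fb.

Fb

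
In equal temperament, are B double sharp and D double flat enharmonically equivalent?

No

B## is pitch class 1; Dbb is pitch class 0.
The pitch classes differ (1 vs. 0), so they are not enharmonic equivalents.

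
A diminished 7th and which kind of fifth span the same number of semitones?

doubly augmented

A diminished seventh spans 9 semitones.
A fifth spanning 9 semitones is doubly augmented (the perfect fifth is 7).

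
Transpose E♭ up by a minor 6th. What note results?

Cb

E up a major sixth is C#, so the target letter is C.
From Eb, a minor sixth is 8 semitones up: Cb.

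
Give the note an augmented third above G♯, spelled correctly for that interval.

A third above G lands on the letter B.
An augmented third spans 5 semitones, so G# moves to pitch class 1. On the letter B that is B##.

B##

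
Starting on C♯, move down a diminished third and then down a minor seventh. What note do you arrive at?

B##

A diminished third down from C# is A## (letter A, 2 semitones down).
A minor seventh down from A## is B## (letter B, 10 semitones down).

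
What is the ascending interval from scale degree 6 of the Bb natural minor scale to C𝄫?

diminished fourth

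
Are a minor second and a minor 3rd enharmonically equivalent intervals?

No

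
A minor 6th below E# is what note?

A sixth below E lands on the letter G.
A minor sixth spans 8 semitones, so E# moves to pitch class 9. On the letter G that is G##.

G##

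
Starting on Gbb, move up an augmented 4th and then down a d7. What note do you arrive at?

D

An augmented fourth up from Gbb is Cb (letter C, 6 semitones up).
A diminished seventh down from Cb is D (letter D, 9 semitones down).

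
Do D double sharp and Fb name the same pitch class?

D## is pitch class 4; Fb is pitch class 4.
All spellings map to pitch class 4, so they are enharmonically equivalent.

Yes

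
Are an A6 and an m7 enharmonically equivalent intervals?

Yes

An augmented sixth spans 10 semitones; a minor seventh spans 10.
They are enharmonically equivalent.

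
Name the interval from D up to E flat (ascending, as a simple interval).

Counting letters D–E gives a second.
D→Eb = 1 semitone, 1 narrower than the major second (2), so minor.

minor second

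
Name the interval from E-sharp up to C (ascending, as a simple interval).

The letter names run E→C, a span of 5 letter steps, so the interval is some kind of sixth.
E# to C is 7 semitones. A major sixth is 9, so 7 makes it diminished.

diminished sixth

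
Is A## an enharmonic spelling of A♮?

Two spellings are enharmonically equivalent only if they share a pitch class.
Here A## → 11, A → 9; 9 ≠ 11, so they are not.

No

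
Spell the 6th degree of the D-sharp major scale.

Degree 6 takes the letter 5 steps above D, which is B.
In major, degree 6 sits 9 semitones above the tonic. D# + 9 semitones is pitch class 0, spelled on B as B#.

B#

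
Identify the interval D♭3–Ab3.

Counting letters D–E–F–G–A gives a fifth.
Db→Ab = 7 semitones, exactly the perfect fifth.

perfect fifth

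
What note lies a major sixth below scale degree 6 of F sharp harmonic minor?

Scale degree 6 of F# harmonic minor is D.
A major sixth (9 semitones) below D lands on the letter F, giving F.

F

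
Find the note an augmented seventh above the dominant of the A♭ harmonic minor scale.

D#

The dominant of Ab harmonic minor is Eb.
An augmented seventh (12 semitones) above Eb lands on the letter D, giving D#.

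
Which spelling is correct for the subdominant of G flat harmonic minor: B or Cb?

Cb

Each scale degree takes a distinct letter name. Degree 4 of a scale on G must use the letter C.
Cb and B are enharmonically the same pitch, but only Cb uses the letter C, so it is the correct spelling here.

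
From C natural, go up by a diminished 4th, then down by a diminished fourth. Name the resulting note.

A diminished fourth up from C is Fb (letter F, 4 semitones up).
A diminished fourth down from Fb is C (letter C, 4 semitones down).

C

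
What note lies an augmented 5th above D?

A fifth above D lands on the letter A.
An augmented fifth spans 8 semitones, so D moves to pitch class 10. On the letter A that is A#.

A#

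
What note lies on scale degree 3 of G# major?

B#

Degree 3 takes the letter 2 steps above G, which is B.
In major, degree 3 sits 4 semitones above the tonic. G# + 4 semitones is pitch class 0, spelled on B as B#.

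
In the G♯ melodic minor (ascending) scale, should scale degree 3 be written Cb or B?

Each scale degree takes a distinct letter name. Degree 3 of a scale on G must use the letter B.
B and Cb are enharmonically the same pitch, but only B uses the letter B, so it is the correct spelling here.

B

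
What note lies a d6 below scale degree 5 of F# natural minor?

Scale degree 5 of F# natural minor is C#.
A diminished sixth (7 semitones) below C# lands on the letter E, giving E##.

E##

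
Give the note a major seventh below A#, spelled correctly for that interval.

A down a major seventh is Bb, so the target letter is B.
From A#, a major seventh is 11 semitones down: B.

B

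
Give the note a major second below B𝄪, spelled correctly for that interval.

A##

A second below B lands on the letter A.
A major second spans 2 semitones, so B## moves to pitch class 11. On the letter A that is A##.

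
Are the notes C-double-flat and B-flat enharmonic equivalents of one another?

Yes

Cbb is pitch class 10; Bb is pitch class 10.
All spellings map to pitch class 10, so they are enharmonically equivalent.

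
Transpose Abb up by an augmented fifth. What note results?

Eb

A up a perfect fifth is E, so the target letter is E.
From Abb, an augmented fifth is 8 semitones up: Eb.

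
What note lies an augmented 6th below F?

A sixth below F lands on the letter A.
An augmented sixth spans 10 semitones, so F moves to pitch class 7. On the letter A that is Abb.

Abb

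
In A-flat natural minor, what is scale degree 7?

The Ab natural minor scale runs Ab Bb Cb Db Eb Fb Gb.
Degree 7 is Gb.

Gb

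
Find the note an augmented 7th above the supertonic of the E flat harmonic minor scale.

The supertonic of Eb harmonic minor is F.
An augmented seventh (12 semitones) above F lands on the letter E, giving E#.

E#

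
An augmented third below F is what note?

F down a major third is Db, so the target letter is D.
From F, an augmented third is 5 semitones down: Dbb.

Dbb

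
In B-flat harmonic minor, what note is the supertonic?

The Bb harmonic minor scale runs Bb C Db Eb F Gb A.
Degree 2 is C.

C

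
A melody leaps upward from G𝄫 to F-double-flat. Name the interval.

Counting letters G–A–B–C–D–E–F gives a seventh.
Gbb→Fbb = 10 semitones, 1 narrower than the major seventh (11), so minor.

minor seventh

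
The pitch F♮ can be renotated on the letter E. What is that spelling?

F is pitch class 5. The letter E alone is pitch class 4.
To reach pitch class 5 from E requires an offset of +1 semitone, i.e. sharp: E#.

E#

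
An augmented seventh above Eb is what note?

D#

E up a major seventh is D#, so the target letter is D.
From Eb, an augmented seventh is 12 semitones up: D#.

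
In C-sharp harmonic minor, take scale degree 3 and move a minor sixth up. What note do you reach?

C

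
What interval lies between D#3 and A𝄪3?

augmented fifth

Counting letters D–E–F–G–A gives a fifth.
D#→A## = 8 semitones, 1 wider than the perfect fifth (7), so augmented.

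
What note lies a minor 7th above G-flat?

A seventh above G lands on the letter F.
A minor seventh spans 10 semitones, so Gb moves to pitch class 4. On the letter F that is Fb.

Fb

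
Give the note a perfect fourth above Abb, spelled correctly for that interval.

A up a perfect fourth is D, so the target letter is D.
From Abb, a perfect fourth is 5 semitones up: Dbb.

Dbb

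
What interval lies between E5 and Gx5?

Counting letters E–F–G gives a third.
E→G## = 5 semitones, 1 wider than the major third (4), so augmented.

augmented third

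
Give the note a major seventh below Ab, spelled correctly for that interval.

Bbb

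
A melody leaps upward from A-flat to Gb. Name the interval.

minor seventh

Counting letters A–B–C–D–E–F–G gives a seventh.
Ab→Gb = 10 semitones, 1 narrower than the major seventh (11), so minor.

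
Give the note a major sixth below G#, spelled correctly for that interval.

B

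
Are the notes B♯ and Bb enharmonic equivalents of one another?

No

B# is pitch class 0; Bb is pitch class 10.
The pitch classes differ (0 vs. 10), so they are not enharmonic equivalents.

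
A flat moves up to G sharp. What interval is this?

augmented seventh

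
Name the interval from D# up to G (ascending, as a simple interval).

Counting letters D–E–F–G gives a fourth.
D#→G = 4 semitones, 1 narrower than the perfect fourth (5), so diminished.

diminished fourth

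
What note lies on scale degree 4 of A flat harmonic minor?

Db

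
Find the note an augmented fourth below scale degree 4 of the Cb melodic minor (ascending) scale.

Cbb

Scale degree 4 of Cb melodic minor (ascending) is Fb.
An augmented fourth (6 semitones) below Fb lands on the letter C, giving Cbb.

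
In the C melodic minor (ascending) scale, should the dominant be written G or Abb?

G

Each scale degree takes a distinct letter name. Degree 5 of a scale on C must use the letter G.
G and Abb are enharmonically the same pitch, but only G uses the letter G, so it is the correct spelling here.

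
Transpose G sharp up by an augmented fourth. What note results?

A fourth above G lands on the letter C.
An augmented fourth spans 6 semitones, so G# moves to pitch class 2. On the letter C that is C##.

C##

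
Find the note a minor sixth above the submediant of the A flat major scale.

Db

The submediant of Ab major is F.
A minor sixth (8 semitones) above F lands on the letter D, giving Db.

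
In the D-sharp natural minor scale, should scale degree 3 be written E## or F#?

Each scale degree takes a distinct letter name. Degree 3 of a scale on D must use the letter F.
F# and E## are enharmonically the same pitch, but only F# uses the letter F, so it is the correct spelling here.

F#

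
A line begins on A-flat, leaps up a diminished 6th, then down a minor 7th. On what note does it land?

Gbb

A diminished sixth up from Ab is Fbb (letter F, 7 semitones up).
A minor seventh down from Fbb is Gbb (letter G, 10 semitones down).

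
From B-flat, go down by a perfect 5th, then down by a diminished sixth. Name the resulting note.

G#

A perfect fifth down from Bb is Eb (letter E, 7 semitones down).
A diminished sixth down from Eb is G# (letter G, 7 semitones down).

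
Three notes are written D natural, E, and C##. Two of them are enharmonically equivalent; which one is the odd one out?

In 12-tone equal temperament, enharmonic equivalents share a pitch class. D is pitch class 2; E is pitch class 4; C## is pitch class 2.
D and C## share pitch class 2, while E is pitch class 4.

E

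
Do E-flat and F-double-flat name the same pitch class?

Yes

Eb = pitch class 3 and Fbb = pitch class 3 — the same pitch class, so they are enharmonic equivalents.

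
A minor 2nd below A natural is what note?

G#

A second below A lands on the letter G.
A minor second spans 1 semitone, so A moves to pitch class 8. On the letter G that is G#.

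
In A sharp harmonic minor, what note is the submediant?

The A# harmonic minor scale runs A# B# C# D# E# F# G##.
Degree 6 is F#.

F#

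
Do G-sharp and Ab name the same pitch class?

Yes

G# is pitch class 8; Ab is pitch class 8.
All spellings map to pitch class 8, so they are enharmonically equivalent.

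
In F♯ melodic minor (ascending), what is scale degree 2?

G#

The F# melodic minor (ascending) scale runs F# G# A B C# D# E#.
Degree 2 is G#.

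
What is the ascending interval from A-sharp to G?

Counting letters A–B–C–D–E–F–G gives a seventh.
A#→G = 9 semitones, 2 narrower than the major seventh (11), so diminished.

diminished seventh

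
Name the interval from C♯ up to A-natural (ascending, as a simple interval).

minor sixth

The letter names run C→A, a span of 5 letter steps, so the interval is some kind of sixth.
C# to A is 8 semitones. A major sixth is 9, so 8 makes it minor.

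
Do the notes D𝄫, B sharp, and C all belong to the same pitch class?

Yes

Dbb = pitch class 0 and B# = pitch class 0 and C = pitch class 0 — the same pitch class, so they are enharmonic equivalents.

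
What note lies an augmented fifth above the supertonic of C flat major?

A

The supertonic of Cb major is Db.
An augmented fifth (8 semitones) above Db lands on the letter A, giving A.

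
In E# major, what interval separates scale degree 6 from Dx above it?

major second

Scale degree 6 of E# major is C##.
C## up to D##: letters C→D make it a second; 2 semitones makes it major.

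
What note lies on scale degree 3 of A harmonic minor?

The A harmonic minor scale runs A B C D E F G#.
Degree 3 is C.

C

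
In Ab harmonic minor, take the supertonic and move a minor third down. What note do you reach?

G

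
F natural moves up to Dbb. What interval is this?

diminished sixth

The letter names run F→D, a span of 5 letter steps, so the interval is some kind of sixth.
F to Dbb is 7 semitones. A major sixth is 9, so 7 makes it diminished.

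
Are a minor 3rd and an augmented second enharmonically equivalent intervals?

Yes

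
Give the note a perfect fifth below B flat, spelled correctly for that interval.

Eb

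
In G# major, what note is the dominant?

The G# major scale runs G# A# B# C# D# E# F##.
Degree 5 is D#.

D#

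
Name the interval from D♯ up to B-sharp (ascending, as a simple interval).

Counting letters D–E–F–G–A–B gives a sixth.
D#→B# = 9 semitones, exactly the major sixth.

major sixth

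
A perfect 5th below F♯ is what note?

B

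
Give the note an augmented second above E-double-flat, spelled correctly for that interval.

F

E up a major second is F#, so the target letter is F.
From Ebb, an augmented second is 3 semitones up: F.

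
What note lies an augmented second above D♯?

A second above D lands on the letter E.
An augmented second spans 3 semitones, so D# moves to pitch class 6. On the letter E that is E##.

E##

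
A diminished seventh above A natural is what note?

A up a major seventh is G#, so the target letter is G.
From A, a diminished seventh is 9 semitones up: Gb.

Gb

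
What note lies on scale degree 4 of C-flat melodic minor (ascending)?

Fb

Degree 4 takes the letter 3 steps above C, which is F.
In melodic minor (ascending), degree 4 sits 5 semitones above the tonic. Cb + 5 semitones is pitch class 4, spelled on F as Fb.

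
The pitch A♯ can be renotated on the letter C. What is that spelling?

A# is pitch class 10. The letter C alone is pitch class 0.
To reach pitch class 10 from C requires an offset of -2 semitones, i.e. double flat: Cbb.

Cbb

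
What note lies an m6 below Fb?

Ab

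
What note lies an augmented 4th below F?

F down a perfect fourth is C, so the target letter is C.
From F, an augmented fourth is 6 semitones down: Cb.

Cb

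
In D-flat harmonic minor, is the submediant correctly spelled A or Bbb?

Each scale degree takes a distinct letter name. Degree 6 of a scale on D must use the letter B.
Bbb and A are enharmonically the same pitch, but only Bbb uses the letter B, so it is the correct spelling here.

Bbb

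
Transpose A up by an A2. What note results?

B#

A second above A lands on the letter B.
An augmented second spans 3 semitones, so A moves to pitch class 0. On the letter B that is B#.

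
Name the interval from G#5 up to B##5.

The letter names run G→B, a span of 2 letter steps, so the interval is some kind of third.
G# to B## is 5 semitones. A major third is 4, so 5 makes it augmented.

augmented third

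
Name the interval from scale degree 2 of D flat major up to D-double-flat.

Scale degree 2 of Db major is Eb.
Eb up to Dbb: letters E→D make it a seventh; 9 semitones makes it diminished.

diminished seventh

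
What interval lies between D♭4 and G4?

augmented fourth

The letter names run D→G, a span of 3 letter steps, so the interval is some kind of fourth.
Db to G is 6 semitones. A perfect fourth is 5, so 6 makes it augmented.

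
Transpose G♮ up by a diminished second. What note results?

G up a major second is A, so the target letter is A.
From G, a diminished second is 0 semitones up: Abb.

Abb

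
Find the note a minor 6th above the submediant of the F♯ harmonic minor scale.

Bb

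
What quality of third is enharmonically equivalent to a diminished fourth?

A diminished fourth spans 4 semitones.
A third spanning 4 semitones is major (the major third is 4).

major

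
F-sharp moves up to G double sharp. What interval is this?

Counting letters F–G gives a second.
F#→G## = 3 semitones, 1 wider than the major second (2), so augmented.

augmented second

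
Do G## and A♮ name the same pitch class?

Yes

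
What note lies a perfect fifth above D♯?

A#

D up a perfect fifth is A, so the target letter is A.
From D#, a perfect fifth is 7 semitones up: A#.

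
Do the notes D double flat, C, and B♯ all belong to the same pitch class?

Yes

Dbb = pitch class 0 and C = pitch class 0 and B# = pitch class 0 — the same pitch class, so they are enharmonic equivalents.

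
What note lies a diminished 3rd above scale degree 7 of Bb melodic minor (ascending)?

Scale degree 7 of Bb melodic minor (ascending) is A.
A diminished third (2 semitones) above A lands on the letter C, giving Cb.

Cb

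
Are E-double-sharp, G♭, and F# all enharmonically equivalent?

Yes

E## = pitch class 6 and Gb = pitch class 6 and F# = pitch class 6 — the same pitch class, so they are enharmonic equivalents.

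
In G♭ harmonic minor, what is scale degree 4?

Cb

Degree 4 takes the letter 3 steps above G, which is C.
In harmonic minor, degree 4 sits 5 semitones above the tonic. Gb + 5 semitones is pitch class 11, spelled on C as Cb.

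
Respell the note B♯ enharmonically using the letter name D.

Dbb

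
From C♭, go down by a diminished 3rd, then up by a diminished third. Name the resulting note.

Cb

A diminished third down from Cb is A (letter A, 2 semitones down).
A diminished third up from A is Cb (letter C, 2 semitones up).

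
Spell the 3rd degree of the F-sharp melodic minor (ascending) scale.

Degree 3 takes the letter 2 steps above F, which is A.
In melodic minor (ascending), degree 3 sits 3 semitones above the tonic. F# + 3 semitones is pitch class 9, spelled on A as A.

A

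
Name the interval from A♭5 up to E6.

Counting letters A–B–C–D–E gives a fifth.
Ab→E = 8 semitones, 1 wider than the perfect fifth (7), so augmented.

augmented fifth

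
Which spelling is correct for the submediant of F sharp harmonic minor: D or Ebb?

D

Each scale degree takes a distinct letter name. Degree 6 of a scale on F must use the letter D.
D and Ebb are enharmonically the same pitch, but only D uses the letter D, so it is the correct spelling here.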